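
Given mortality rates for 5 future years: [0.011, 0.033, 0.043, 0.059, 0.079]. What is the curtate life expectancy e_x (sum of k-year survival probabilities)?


e_x = sum_{k=1}^{n} k_p_x
k_p_x values:
  1_p_x = 0.989
  2_p_x = 0.956363
  3_p_x = 0.915239
  4_p_x = 0.86124
  5_p_x = 0.793202
e_x = 4.515


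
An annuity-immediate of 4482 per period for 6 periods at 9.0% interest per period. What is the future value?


FV = PMT * ((1+i)^n - 1) / i
= 4482 * ((1.09)^6 - 1) / 0.09
= 4482 * (1.6771 - 1) / 0.09
= 33719.5855


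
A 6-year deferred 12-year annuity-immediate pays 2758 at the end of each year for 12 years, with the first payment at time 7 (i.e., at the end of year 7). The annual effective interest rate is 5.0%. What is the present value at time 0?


PV at time 6 of the 12-year annuity-immediate:
a_n = 2758 * (1-(1+0.05)^(-12))/0.05 = 24444.848
Discount back 6 years to time 0:
PV = 24444.848 * (1+0.05)^(-6)
= 24444.848 * 0.746215
= 18241.122


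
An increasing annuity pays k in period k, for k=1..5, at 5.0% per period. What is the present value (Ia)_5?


(Ia)_n = sum_{k=1}^{n} k * v^k, v = 1/(1+i)
v = 0.952381
Sum computed term by term:
(Ia)_5 = 12.5664


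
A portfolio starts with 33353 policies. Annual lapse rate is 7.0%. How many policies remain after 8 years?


remaining = initial * (1 - lapse)^years
= 33353 * (1 - 0.07)^8
= 33353 * 0.559582
= 18663.7321


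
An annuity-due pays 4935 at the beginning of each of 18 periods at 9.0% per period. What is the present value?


PV_due = PMT * (1-(1+i)^(-n))/i * (1+i)
PV_immediate = 43209.0099
PV_due = 43209.0099 * 1.09
= 47097.8208


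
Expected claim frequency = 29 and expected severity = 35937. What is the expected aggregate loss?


E[S] = E[N] * E[X]
= 29 * 35937
= 1.0422e+06


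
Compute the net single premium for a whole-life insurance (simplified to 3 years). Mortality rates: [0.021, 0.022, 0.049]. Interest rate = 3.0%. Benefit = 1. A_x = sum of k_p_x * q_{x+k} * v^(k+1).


v = 0.970874
Year 0: k_p_x=1.0, q=0.021, term=0.020388
Year 1: k_p_x=0.979, q=0.022, term=0.020302
Year 2: k_p_x=0.957462, q=0.049, term=0.042934
A_x = 0.0836


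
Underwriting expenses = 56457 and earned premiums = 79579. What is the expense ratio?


Expense ratio = expenses / premiums
= 56457 / 79579
= 0.7094


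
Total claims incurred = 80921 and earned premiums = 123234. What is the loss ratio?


Loss ratio = claims / premiums
= 80921 / 123234
= 0.6566


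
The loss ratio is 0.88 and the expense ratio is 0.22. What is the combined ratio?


Combined ratio = loss ratio + expense ratio
= 0.88 + 0.22
= 1.1


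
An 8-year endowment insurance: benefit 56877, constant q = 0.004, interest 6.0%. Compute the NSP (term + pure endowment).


Term component = 1394.8586
Pure endowment = 8_p_x * v^8 * benefit = 0.968444 * 0.627412 * 56877 = 34559.2625
NSP = 35954.1211


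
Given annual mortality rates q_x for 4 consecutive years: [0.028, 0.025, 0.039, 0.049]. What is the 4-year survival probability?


p_k = 1 - q_k for each year
Survival = product of (1 - q_k)
= 0.972 * 0.975 * 0.961 * 0.951
= 0.8661


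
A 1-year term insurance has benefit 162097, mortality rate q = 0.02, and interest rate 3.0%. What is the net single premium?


NSP = benefit * q * v
v = 1/(1+i) = 0.970874
NSP = 162097 * 0.02 * 0.970874
= 3147.5146


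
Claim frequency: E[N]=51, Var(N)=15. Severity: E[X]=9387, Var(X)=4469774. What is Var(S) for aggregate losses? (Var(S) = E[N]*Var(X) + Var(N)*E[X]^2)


Var(S) = E[N]*Var(X) + Var(N)*E[X]^2
= 51*4469774 + 15*9387^2
= 227958474 + 1321736535
= 1.5497e+09


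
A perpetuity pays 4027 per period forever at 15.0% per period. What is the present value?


PV = PMT / i
= 4027 / 0.15
= 26846.6667


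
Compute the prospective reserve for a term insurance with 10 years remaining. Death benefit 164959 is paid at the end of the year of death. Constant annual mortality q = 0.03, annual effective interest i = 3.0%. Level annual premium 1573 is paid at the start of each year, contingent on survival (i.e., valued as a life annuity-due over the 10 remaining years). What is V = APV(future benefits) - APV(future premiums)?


v = 1/(1+i) = 0.970874
APV(future benefits) per unit = sum_{k=0}^{9} k_p_x * q * v^(k+1) = 0.225644
APV(future benefits) = 164959 * 0.225644 = 37221.9422
Life annuity-due factor ä_{x:10} = sum_{k=0}^{9} k_p_x * v^k = 7.747097
APV(future premiums) = 1573 * 7.747097 = 12186.1833
V = 37221.9422 - 12186.1833
= 25035.7588


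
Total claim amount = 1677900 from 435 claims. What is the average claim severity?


severity = total / number
= 1677900 / 435
= 3857.2414


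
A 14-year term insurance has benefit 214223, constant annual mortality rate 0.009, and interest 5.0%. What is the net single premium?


NSP = benefit * sum_{k=0}^{n-1} k_p_x * q * v^(k+1)
With constant q=0.009, v=0.952381
Sum = 0.084658
NSP = 214223 * 0.084658
= 18135.635


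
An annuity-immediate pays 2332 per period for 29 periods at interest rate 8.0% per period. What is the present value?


PV = PMT * (1 - (1+i)^(-n)) / i
= 2332 * (1 - (1+0.08)^(-29)) / 0.08
= 2332 * (1 - 0.107328) / 0.08
= 2332 * 11.158406
= 26021.4028


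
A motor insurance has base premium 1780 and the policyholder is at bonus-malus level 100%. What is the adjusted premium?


adjusted = base * BM_level / 100
= 1780 * 100 / 100
= 1780 * 1.0
= 1780.0


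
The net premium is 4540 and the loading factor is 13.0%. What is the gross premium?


Gross = net * (1 + loading)
= 4540 * (1 + 0.13)
= 4540 * 1.13
= 5130.2


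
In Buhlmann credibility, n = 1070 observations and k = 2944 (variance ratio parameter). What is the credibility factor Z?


Z = n / (n + k)
= 1070 / (1070 + 2944)
= 1070 / 4014
= 0.2666


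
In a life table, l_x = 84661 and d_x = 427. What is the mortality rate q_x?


q_x = d_x / l_x
= 427 / 84661
= 0.005


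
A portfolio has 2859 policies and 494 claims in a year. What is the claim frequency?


frequency = claims / policies
= 494 / 2859
= 0.1728


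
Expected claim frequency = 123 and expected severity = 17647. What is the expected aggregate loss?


E[S] = E[N] * E[X]
= 123 * 17647
= 2.1706e+06


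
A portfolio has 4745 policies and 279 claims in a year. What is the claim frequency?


frequency = claims / policies
= 279 / 4745
= 0.0588


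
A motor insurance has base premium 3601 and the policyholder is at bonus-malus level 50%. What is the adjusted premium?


adjusted = base * BM_level / 100
= 3601 * 50 / 100
= 3601 * 0.5
= 1800.5


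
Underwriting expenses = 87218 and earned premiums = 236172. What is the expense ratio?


Expense ratio = expenses / premiums
= 87218 / 236172
= 0.3693


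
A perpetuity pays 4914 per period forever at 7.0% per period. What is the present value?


PV = PMT / i
= 4914 / 0.07
= 70200.0


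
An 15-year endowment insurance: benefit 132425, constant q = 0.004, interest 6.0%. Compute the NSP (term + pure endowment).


Term component = 5024.5508
Pure endowment = 15_p_x * v^15 * benefit = 0.941651 * 0.417265 * 132425 = 52032.1868
NSP = 57056.7377


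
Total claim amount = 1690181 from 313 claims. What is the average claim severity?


severity = total / number
= 1690181 / 313
= 5399.9393


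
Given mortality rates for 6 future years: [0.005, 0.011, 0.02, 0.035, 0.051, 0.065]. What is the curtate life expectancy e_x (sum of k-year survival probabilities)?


e_x = sum_{k=1}^{n} k_p_x
k_p_x values:
  1_p_x = 0.995
  2_p_x = 0.984055
  3_p_x = 0.964374
  4_p_x = 0.930621
  5_p_x = 0.883159
  6_p_x = 0.825754
e_x = 5.583


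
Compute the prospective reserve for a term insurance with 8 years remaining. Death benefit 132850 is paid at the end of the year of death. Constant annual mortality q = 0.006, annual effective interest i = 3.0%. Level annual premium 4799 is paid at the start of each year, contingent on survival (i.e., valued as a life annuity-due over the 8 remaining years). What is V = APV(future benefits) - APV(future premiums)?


v = 1/(1+i) = 0.970874
APV(future benefits) per unit = sum_{k=0}^{7} k_p_x * q * v^(k+1) = 0.041283
APV(future benefits) = 132850 * 0.041283 = 5484.4059
Life annuity-due factor ä_{x:8} = sum_{k=0}^{7} k_p_x * v^k = 7.086862
APV(future premiums) = 4799 * 7.086862 = 34009.8527
V = 5484.4059 - 34009.8527
= -28525.4468


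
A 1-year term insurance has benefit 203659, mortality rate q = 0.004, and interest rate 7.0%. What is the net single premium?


NSP = benefit * q * v
v = 1/(1+i) = 0.934579
NSP = 203659 * 0.004 * 0.934579
= 761.3421


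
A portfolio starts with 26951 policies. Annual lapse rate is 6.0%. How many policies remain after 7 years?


remaining = initial * (1 - lapse)^years
= 26951 * (1 - 0.06)^7
= 26951 * 0.648478
= 17477.1196


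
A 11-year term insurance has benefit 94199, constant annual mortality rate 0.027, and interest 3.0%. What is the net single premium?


NSP = benefit * sum_{k=0}^{n-1} k_p_x * q * v^(k+1)
With constant q=0.027, v=0.970874
Sum = 0.220451
NSP = 94199 * 0.220451
= 20766.2627


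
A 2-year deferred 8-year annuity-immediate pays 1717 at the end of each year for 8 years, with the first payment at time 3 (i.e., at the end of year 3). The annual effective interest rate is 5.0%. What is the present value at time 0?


PV at time 2 of the 8-year annuity-immediate:
a_n = 1717 * (1-(1+0.05)^(-8))/0.05 = 11097.3363
Discount back 2 years to time 0:
PV = 11097.3363 * (1+0.05)^(-2)
= 11097.3363 * 0.907029
= 10065.6112


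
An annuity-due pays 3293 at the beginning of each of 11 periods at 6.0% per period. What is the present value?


PV_due = PMT * (1-(1+i)^(-n))/i * (1+i)
PV_immediate = 25971.478
PV_due = 25971.478 * 1.06
= 27529.7667


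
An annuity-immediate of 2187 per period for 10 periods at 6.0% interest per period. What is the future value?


FV = PMT * ((1+i)^n - 1) / i
= 2187 * ((1.06)^10 - 1) / 0.06
= 2187 * (1.790848 - 1) / 0.06
= 28826.3985


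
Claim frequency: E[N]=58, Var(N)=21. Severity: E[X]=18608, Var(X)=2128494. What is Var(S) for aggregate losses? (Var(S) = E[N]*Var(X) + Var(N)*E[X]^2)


Var(S) = E[N]*Var(X) + Var(N)*E[X]^2
= 58*2128494 + 21*18608^2
= 123452652 + 7271410944
= 7.3949e+09


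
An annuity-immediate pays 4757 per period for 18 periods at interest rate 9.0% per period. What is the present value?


PV = PMT * (1 - (1+i)^(-n)) / i
= 4757 * (1 - (1+0.09)^(-18)) / 0.09
= 4757 * (1 - 0.211994) / 0.09
= 4757 * 8.755625
= 41650.5086


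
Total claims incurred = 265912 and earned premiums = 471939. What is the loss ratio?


Loss ratio = claims / premiums
= 265912 / 471939
= 0.5634


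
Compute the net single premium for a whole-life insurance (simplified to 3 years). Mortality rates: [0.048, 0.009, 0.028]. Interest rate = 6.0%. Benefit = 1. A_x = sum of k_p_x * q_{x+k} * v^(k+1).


v = 0.943396
Year 0: k_p_x=1.0, q=0.048, term=0.045283
Year 1: k_p_x=0.952, q=0.009, term=0.007625
Year 2: k_p_x=0.943432, q=0.028, term=0.022179
A_x = 0.0751


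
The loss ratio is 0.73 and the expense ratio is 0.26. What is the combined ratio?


Combined ratio = loss ratio + expense ratio
= 0.73 + 0.26
= 0.99


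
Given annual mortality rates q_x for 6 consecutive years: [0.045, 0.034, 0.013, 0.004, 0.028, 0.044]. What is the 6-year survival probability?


p_k = 1 - q_k for each year
Survival = product of (1 - q_k)
= 0.955 * 0.966 * 0.987 * 0.996 * 0.972 * 0.956
= 0.8427


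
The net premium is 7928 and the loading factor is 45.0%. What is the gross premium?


Gross = net * (1 + loading)
= 7928 * (1 + 0.45)
= 7928 * 1.45
= 11495.6


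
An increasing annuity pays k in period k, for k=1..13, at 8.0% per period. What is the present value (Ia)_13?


(Ia)_n = sum_{k=1}^{n} k * v^k, v = 1/(1+i)
v = 0.925926
Sum computed term by term:
(Ia)_13 = 46.9501


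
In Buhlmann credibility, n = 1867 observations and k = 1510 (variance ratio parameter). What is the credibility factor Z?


Z = n / (n + k)
= 1867 / (1867 + 1510)
= 1867 / 3377
= 0.5529


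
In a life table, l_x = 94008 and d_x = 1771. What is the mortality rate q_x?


q_x = d_x / l_x
= 1771 / 94008
= 0.0188


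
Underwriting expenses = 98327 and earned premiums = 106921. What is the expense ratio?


Expense ratio = expenses / premiums
= 98327 / 106921
= 0.9196


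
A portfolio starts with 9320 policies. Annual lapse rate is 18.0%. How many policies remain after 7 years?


remaining = initial * (1 - lapse)^years
= 9320 * (1 - 0.18)^7
= 9320 * 0.249285
= 2323.3406


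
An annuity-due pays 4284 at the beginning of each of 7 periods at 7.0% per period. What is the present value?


PV_due = PMT * (1-(1+i)^(-n))/i * (1+i)
PV_immediate = 23087.7158
PV_due = 23087.7158 * 1.07
= 24703.8559


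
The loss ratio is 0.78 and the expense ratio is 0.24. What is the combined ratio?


Combined ratio = loss ratio + expense ratio
= 0.78 + 0.24
= 1.02


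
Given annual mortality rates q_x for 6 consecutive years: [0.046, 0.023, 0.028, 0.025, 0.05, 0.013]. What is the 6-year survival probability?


p_k = 1 - q_k for each year
Survival = product of (1 - q_k)
= 0.954 * 0.977 * 0.972 * 0.975 * 0.95 * 0.987
= 0.8282


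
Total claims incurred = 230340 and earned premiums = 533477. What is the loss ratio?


Loss ratio = claims / premiums
= 230340 / 533477
= 0.4318


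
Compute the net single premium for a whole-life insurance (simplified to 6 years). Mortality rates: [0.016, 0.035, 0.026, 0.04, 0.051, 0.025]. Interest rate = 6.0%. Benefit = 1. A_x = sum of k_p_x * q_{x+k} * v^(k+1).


v = 0.943396
Year 0: k_p_x=1.0, q=0.016, term=0.015094
Year 1: k_p_x=0.984, q=0.035, term=0.030651
Year 2: k_p_x=0.94956, q=0.026, term=0.020729
Year 3: k_p_x=0.924871, q=0.04, term=0.029303
Year 4: k_p_x=0.887877, q=0.051, term=0.033837
Year 5: k_p_x=0.842595, q=0.025, term=0.01485
A_x = 0.1445


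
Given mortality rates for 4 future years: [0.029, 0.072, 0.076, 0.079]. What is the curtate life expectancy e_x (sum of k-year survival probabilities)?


e_x = sum_{k=1}^{n} k_p_x
k_p_x values:
  1_p_x = 0.971
  2_p_x = 0.901088
  3_p_x = 0.832605
  4_p_x = 0.766829
e_x = 3.4715


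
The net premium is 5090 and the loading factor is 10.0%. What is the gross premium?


Gross = net * (1 + loading)
= 5090 * (1 + 0.1)
= 5090 * 1.1
= 5599.0


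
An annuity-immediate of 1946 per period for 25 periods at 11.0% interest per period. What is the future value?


FV = PMT * ((1+i)^n - 1) / i
= 1946 * ((1.11)^25 - 1) / 0.11
= 1946 * (13.585464 - 1) / 0.11
= 222648.296


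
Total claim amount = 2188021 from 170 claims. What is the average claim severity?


severity = total / number
= 2188021 / 170
= 12870.7118


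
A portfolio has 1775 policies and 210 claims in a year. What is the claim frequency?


frequency = claims / policies
= 210 / 1775
= 0.1183


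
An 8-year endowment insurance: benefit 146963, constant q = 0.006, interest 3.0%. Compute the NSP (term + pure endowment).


Term component = 6067.0285
Pure endowment = 8_p_x * v^8 * benefit = 0.952996 * 0.789409 * 146963 = 110560.829
NSP = 116627.8575


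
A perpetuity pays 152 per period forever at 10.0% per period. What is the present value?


PV = PMT / i
= 152 / 0.1
= 1520.0


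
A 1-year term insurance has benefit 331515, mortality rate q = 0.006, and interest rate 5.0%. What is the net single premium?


NSP = benefit * q * v
v = 1/(1+i) = 0.952381
NSP = 331515 * 0.006 * 0.952381
= 1894.3714


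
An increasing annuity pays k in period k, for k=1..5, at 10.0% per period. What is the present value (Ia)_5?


(Ia)_n = sum_{k=1}^{n} k * v^k, v = 1/(1+i)
v = 0.909091
Sum computed term by term:
(Ia)_5 = 10.6526


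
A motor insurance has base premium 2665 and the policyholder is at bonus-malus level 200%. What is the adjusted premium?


adjusted = base * BM_level / 100
= 2665 * 200 / 100
= 2665 * 2.0
= 5330.0


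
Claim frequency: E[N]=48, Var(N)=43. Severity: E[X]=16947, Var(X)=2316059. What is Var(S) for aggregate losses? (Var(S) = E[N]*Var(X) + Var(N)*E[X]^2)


Var(S) = E[N]*Var(X) + Var(N)*E[X]^2
= 48*2316059 + 43*16947^2
= 111170832 + 12349634787
= 1.2461e+10


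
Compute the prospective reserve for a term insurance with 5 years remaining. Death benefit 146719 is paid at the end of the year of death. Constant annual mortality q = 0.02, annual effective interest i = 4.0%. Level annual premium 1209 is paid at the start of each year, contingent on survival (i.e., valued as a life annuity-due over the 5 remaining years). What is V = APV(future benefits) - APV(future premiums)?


v = 1/(1+i) = 0.961538
APV(future benefits) per unit = sum_{k=0}^{4} k_p_x * q * v^(k+1) = 0.085681
APV(future benefits) = 146719 * 0.085681 = 12571.0304
Life annuity-due factor ä_{x:5} = sum_{k=0}^{4} k_p_x * v^k = 4.455412
APV(future premiums) = 1209 * 4.455412 = 5386.593
V = 12571.0304 - 5386.593
= 7184.4374


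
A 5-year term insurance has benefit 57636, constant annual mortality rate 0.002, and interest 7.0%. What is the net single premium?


NSP = benefit * sum_{k=0}^{n-1} k_p_x * q * v^(k+1)
With constant q=0.002, v=0.934579
Sum = 0.00817
NSP = 57636 * 0.00817
= 470.8785


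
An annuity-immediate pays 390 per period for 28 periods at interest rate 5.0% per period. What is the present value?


PV = PMT * (1 - (1+i)^(-n)) / i
= 390 * (1 - (1+0.05)^(-28)) / 0.05
= 390 * (1 - 0.255094) / 0.05
= 390 * 14.898127
= 5810.2696


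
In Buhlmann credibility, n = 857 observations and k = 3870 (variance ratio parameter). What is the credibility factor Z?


Z = n / (n + k)
= 857 / (857 + 3870)
= 857 / 4727
= 0.1813


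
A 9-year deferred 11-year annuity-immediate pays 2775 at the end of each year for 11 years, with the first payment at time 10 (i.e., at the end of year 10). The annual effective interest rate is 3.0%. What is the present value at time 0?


PV at time 9 of the 11-year annuity-immediate:
a_n = 2775 * (1-(1+0.03)^(-11))/0.03 = 25676.0319
Discount back 9 years to time 0:
PV = 25676.0319 * (1+0.03)^(-9)
= 25676.0319 * 0.766417
= 19678.5405


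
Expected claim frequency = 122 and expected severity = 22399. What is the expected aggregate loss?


E[S] = E[N] * E[X]
= 122 * 22399
= 2.7327e+06


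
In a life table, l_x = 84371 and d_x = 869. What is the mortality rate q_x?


q_x = d_x / l_x
= 869 / 84371
= 0.0103


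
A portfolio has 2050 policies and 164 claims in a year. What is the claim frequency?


frequency = claims / policies
= 164 / 2050
= 0.08


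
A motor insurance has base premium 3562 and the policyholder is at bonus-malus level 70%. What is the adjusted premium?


adjusted = base * BM_level / 100
= 3562 * 70 / 100
= 3562 * 0.7
= 2493.4


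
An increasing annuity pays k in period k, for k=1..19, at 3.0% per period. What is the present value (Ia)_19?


(Ia)_n = sum_{k=1}^{n} k * v^k, v = 1/(1+i)
v = 0.970874
Sum computed term by term:
(Ia)_19 = 130.6026


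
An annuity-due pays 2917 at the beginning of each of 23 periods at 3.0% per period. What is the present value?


PV_due = PMT * (1-(1+i)^(-n))/i * (1+i)
PV_immediate = 47966.0057
PV_due = 47966.0057 * 1.03
= 49404.9858


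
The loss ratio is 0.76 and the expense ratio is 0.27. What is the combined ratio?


Combined ratio = loss ratio + expense ratio
= 0.76 + 0.27
= 1.03


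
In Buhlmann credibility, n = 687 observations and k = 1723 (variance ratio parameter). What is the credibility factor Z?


Z = n / (n + k)
= 687 / (687 + 1723)
= 687 / 2410
= 0.2851


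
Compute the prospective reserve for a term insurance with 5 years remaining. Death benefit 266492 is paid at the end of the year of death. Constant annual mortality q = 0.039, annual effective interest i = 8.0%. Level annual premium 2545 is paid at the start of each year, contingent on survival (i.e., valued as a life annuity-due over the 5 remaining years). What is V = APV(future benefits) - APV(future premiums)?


v = 1/(1+i) = 0.925926
APV(future benefits) per unit = sum_{k=0}^{4} k_p_x * q * v^(k+1) = 0.144914
APV(future benefits) = 266492 * 0.144914 = 38618.5329
Life annuity-due factor ä_{x:5} = sum_{k=0}^{4} k_p_x * v^k = 4.013015
APV(future premiums) = 2545 * 4.013015 = 10213.1222
V = 38618.5329 - 10213.1222
= 28405.4106


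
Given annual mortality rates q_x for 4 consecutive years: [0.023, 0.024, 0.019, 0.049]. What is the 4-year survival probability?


p_k = 1 - q_k for each year
Survival = product of (1 - q_k)
= 0.977 * 0.976 * 0.981 * 0.951
= 0.8896


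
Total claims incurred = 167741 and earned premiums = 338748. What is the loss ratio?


Loss ratio = claims / premiums
= 167741 / 338748
= 0.4952


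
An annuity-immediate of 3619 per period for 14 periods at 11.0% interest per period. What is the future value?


FV = PMT * ((1+i)^n - 1) / i
= 3619 * ((1.11)^14 - 1) / 0.11
= 3619 * (4.310441 - 1) / 0.11
= 108913.5083


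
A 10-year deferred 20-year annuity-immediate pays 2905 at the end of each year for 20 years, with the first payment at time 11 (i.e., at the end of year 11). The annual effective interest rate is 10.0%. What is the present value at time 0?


PV at time 10 of the 20-year annuity-immediate:
a_n = 2905 * (1-(1+0.1)^(-20))/0.1 = 24731.9026
Discount back 10 years to time 0:
PV = 24731.9026 * (1+0.1)^(-10)
= 24731.9026 * 0.385543
= 9535.2191


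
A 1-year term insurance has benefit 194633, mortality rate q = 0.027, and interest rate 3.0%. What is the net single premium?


NSP = benefit * q * v
v = 1/(1+i) = 0.970874
NSP = 194633 * 0.027 * 0.970874
= 5102.0301


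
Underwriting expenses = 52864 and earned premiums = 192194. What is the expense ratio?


Expense ratio = expenses / premiums
= 52864 / 192194
= 0.2751


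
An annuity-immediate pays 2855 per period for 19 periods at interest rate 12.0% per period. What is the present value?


PV = PMT * (1 - (1+i)^(-n)) / i
= 2855 * (1 - (1+0.12)^(-19)) / 0.12
= 2855 * (1 - 0.116107) / 0.12
= 2855 * 7.365777
= 21029.2929


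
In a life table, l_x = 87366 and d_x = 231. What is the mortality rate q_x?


q_x = d_x / l_x
= 231 / 87366
= 0.0026


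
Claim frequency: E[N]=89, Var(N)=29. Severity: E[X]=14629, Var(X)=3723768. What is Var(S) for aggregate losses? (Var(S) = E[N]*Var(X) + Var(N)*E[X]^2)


Var(S) = E[N]*Var(X) + Var(N)*E[X]^2
= 89*3723768 + 29*14629^2
= 331415352 + 6206221589
= 6.5376e+09


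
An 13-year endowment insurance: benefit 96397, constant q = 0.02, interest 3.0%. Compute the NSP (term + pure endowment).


Term component = 18366.8356
Pure endowment = 13_p_x * v^13 * benefit = 0.769022 * 0.680951 * 96397 = 50479.9111
NSP = 68846.7466


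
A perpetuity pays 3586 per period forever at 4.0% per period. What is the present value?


PV = PMT / i
= 3586 / 0.04
= 89650.0


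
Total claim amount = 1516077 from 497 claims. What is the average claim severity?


severity = total / number
= 1516077 / 497
= 3050.4567


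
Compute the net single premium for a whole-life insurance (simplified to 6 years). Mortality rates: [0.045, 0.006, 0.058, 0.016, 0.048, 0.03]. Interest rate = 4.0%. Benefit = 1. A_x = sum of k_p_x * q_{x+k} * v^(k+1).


v = 0.961538
Year 0: k_p_x=1.0, q=0.045, term=0.043269
Year 1: k_p_x=0.955, q=0.006, term=0.005298
Year 2: k_p_x=0.94927, q=0.058, term=0.048946
Year 3: k_p_x=0.894212, q=0.016, term=0.01223
Year 4: k_p_x=0.879905, q=0.048, term=0.034714
Year 5: k_p_x=0.83767, q=0.03, term=0.019861
A_x = 0.1643


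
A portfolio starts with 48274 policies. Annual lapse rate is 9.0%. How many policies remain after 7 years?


remaining = initial * (1 - lapse)^years
= 48274 * (1 - 0.09)^7
= 48274 * 0.516761
= 24946.1214


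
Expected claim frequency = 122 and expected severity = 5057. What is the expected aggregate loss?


E[S] = E[N] * E[X]
= 122 * 5057
= 616954


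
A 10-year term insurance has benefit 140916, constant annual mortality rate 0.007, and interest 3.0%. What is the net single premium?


NSP = benefit * sum_{k=0}^{n-1} k_p_x * q * v^(k+1)
With constant q=0.007, v=0.970874
Sum = 0.057964
NSP = 140916 * 0.057964
= 8168.0829


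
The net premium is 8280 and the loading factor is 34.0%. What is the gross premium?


Gross = net * (1 + loading)
= 8280 * (1 + 0.34)
= 8280 * 1.34
= 11095.2


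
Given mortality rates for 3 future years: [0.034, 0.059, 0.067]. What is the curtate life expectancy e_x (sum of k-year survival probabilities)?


e_x = sum_{k=1}^{n} k_p_x
k_p_x values:
  1_p_x = 0.966
  2_p_x = 0.909006
  3_p_x = 0.848103
e_x = 2.7231


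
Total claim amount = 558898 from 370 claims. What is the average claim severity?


severity = total / number
= 558898 / 370
= 1510.5351


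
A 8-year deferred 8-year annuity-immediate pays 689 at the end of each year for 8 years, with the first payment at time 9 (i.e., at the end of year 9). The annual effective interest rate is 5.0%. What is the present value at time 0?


PV at time 8 of the 8-year annuity-immediate:
a_n = 689 * (1-(1+0.05)^(-8))/0.05 = 4453.1536
Discount back 8 years to time 0:
PV = 4453.1536 * (1+0.05)^(-8)
= 4453.1536 * 0.676839
= 3014.0696


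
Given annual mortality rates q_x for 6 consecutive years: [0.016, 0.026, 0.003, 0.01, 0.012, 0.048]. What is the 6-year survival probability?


p_k = 1 - q_k for each year
Survival = product of (1 - q_k)
= 0.984 * 0.974 * 0.997 * 0.99 * 0.988 * 0.952
= 0.8898


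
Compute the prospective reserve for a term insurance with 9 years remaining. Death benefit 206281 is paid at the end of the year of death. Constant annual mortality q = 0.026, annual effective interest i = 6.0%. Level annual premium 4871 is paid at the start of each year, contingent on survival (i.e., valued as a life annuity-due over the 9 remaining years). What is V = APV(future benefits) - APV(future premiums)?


v = 1/(1+i) = 0.943396
APV(future benefits) per unit = sum_{k=0}^{8} k_p_x * q * v^(k+1) = 0.161152
APV(future benefits) = 206281 * 0.161152 = 33242.6434
Life annuity-due factor ä_{x:9} = sum_{k=0}^{8} k_p_x * v^k = 6.570053
APV(future premiums) = 4871 * 6.570053 = 32002.7257
V = 33242.6434 - 32002.7257
= 1239.9177


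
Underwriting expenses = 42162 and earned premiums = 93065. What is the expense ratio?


Expense ratio = expenses / premiums
= 42162 / 93065
= 0.453


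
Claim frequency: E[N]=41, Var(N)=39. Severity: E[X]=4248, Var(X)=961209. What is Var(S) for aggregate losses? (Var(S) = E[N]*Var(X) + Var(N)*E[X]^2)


Var(S) = E[N]*Var(X) + Var(N)*E[X]^2
= 41*961209 + 39*4248^2
= 39409569 + 703774656
= 7.4318e+08


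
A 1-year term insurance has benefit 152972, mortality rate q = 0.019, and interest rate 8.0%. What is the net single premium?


NSP = benefit * q * v
v = 1/(1+i) = 0.925926
NSP = 152972 * 0.019 * 0.925926
= 2691.1741


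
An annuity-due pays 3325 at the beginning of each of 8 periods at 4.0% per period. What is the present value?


PV_due = PMT * (1-(1+i)^(-n))/i * (1+i)
PV_immediate = 22386.3767
PV_due = 22386.3767 * 1.04
= 23281.8318


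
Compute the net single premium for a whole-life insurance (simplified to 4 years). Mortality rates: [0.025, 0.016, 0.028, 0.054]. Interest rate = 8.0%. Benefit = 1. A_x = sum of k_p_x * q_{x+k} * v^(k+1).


v = 0.925926
Year 0: k_p_x=1.0, q=0.025, term=0.023148
Year 1: k_p_x=0.975, q=0.016, term=0.013374
Year 2: k_p_x=0.9594, q=0.028, term=0.021325
Year 3: k_p_x=0.932537, q=0.054, term=0.037014
A_x = 0.0949


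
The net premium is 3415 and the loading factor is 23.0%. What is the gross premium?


Gross = net * (1 + loading)
= 3415 * (1 + 0.23)
= 3415 * 1.23
= 4200.45


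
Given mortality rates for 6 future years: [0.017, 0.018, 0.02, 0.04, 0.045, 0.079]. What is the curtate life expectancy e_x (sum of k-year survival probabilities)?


e_x = sum_{k=1}^{n} k_p_x
k_p_x values:
  1_p_x = 0.983
  2_p_x = 0.965306
  3_p_x = 0.946
  4_p_x = 0.90816
  5_p_x = 0.867293
  6_p_x = 0.798777
e_x = 5.4685


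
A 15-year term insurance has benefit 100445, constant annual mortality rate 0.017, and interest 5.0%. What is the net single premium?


NSP = benefit * sum_{k=0}^{n-1} k_p_x * q * v^(k+1)
With constant q=0.017, v=0.952381
Sum = 0.159361
NSP = 100445 * 0.159361
= 16006.9749


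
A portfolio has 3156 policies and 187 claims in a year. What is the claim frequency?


frequency = claims / policies
= 187 / 3156
= 0.0593


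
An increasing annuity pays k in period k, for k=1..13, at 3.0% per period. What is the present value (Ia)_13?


(Ia)_n = sum_{k=1}^{n} k * v^k, v = 1/(1+i)
v = 0.970874
Sum computed term by term:
(Ia)_13 = 70.0546


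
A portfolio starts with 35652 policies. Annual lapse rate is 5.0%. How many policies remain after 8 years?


remaining = initial * (1 - lapse)^years
= 35652 * (1 - 0.05)^8
= 35652 * 0.66342
= 23652.2652


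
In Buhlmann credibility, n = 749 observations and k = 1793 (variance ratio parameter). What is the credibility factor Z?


Z = n / (n + k)
= 749 / (749 + 1793)
= 749 / 2542
= 0.2946


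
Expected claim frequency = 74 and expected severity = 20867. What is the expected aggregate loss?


E[S] = E[N] * E[X]
= 74 * 20867
= 1.5442e+06


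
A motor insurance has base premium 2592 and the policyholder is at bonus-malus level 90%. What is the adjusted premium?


adjusted = base * BM_level / 100
= 2592 * 90 / 100
= 2592 * 0.9
= 2332.8


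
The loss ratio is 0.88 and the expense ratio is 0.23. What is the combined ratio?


Combined ratio = loss ratio + expense ratio
= 0.88 + 0.23
= 1.11


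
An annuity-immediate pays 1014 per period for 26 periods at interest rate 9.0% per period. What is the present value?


PV = PMT * (1 - (1+i)^(-n)) / i
= 1014 * (1 - (1+0.09)^(-26)) / 0.09
= 1014 * (1 - 0.106393) / 0.09
= 1014 * 9.928972
= 10067.9777


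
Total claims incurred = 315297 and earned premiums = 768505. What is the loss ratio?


Loss ratio = claims / premiums
= 315297 / 768505
= 0.4103


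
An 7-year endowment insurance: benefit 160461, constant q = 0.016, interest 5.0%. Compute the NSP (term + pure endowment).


Term component = 14205.9381
Pure endowment = 7_p_x * v^7 * benefit = 0.893235 * 0.710681 * 160461 = 101861.5053
NSP = 116067.4434


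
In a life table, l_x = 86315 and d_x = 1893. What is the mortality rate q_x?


q_x = d_x / l_x
= 1893 / 86315
= 0.0219


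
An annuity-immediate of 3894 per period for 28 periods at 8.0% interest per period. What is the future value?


FV = PMT * ((1+i)^n - 1) / i
= 3894 * ((1.08)^28 - 1) / 0.08
= 3894 * (8.627106 - 1) / 0.08
= 371249.4034


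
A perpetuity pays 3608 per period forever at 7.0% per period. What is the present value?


PV = PMT / i
= 3608 / 0.07
= 51542.8571


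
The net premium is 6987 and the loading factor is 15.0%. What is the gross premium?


Gross = net * (1 + loading)
= 6987 * (1 + 0.15)
= 6987 * 1.15
= 8035.05


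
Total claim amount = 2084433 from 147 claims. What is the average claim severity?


severity = total / number
= 2084433 / 147
= 14179.8163


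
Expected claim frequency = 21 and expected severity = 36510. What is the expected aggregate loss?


E[S] = E[N] * E[X]
= 21 * 36510
= 766710


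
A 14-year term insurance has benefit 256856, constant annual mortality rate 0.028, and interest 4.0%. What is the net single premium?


NSP = benefit * sum_{k=0}^{n-1} k_p_x * q * v^(k+1)
With constant q=0.028, v=0.961538
Sum = 0.251989
NSP = 256856 * 0.251989
= 64724.9497


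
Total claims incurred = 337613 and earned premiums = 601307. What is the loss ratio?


Loss ratio = claims / premiums
= 337613 / 601307
= 0.5615


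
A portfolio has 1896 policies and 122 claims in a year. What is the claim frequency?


frequency = claims / policies
= 122 / 1896
= 0.0643


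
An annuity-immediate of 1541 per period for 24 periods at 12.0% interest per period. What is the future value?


FV = PMT * ((1+i)^n - 1) / i
= 1541 * ((1.12)^24 - 1) / 0.12
= 1541 * (15.178629 - 1) / 0.12
= 182077.2266


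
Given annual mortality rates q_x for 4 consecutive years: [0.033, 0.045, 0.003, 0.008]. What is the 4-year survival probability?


p_k = 1 - q_k for each year
Survival = product of (1 - q_k)
= 0.967 * 0.955 * 0.997 * 0.992
= 0.9133


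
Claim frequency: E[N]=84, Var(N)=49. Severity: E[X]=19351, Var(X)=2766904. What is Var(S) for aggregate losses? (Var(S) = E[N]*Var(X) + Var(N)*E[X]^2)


Var(S) = E[N]*Var(X) + Var(N)*E[X]^2
= 84*2766904 + 49*19351^2
= 232419936 + 18348598849
= 1.8581e+10


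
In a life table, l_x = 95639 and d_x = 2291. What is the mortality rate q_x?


q_x = d_x / l_x
= 2291 / 95639
= 0.024


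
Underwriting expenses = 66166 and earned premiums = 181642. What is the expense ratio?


Expense ratio = expenses / premiums
= 66166 / 181642
= 0.3643


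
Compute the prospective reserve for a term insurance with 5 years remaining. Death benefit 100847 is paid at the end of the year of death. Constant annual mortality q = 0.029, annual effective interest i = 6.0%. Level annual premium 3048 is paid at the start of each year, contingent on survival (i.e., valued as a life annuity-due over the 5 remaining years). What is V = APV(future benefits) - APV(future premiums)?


v = 1/(1+i) = 0.943396
APV(future benefits) per unit = sum_{k=0}^{4} k_p_x * q * v^(k+1) = 0.115671
APV(future benefits) = 100847 * 0.115671 = 11665.0448
Life annuity-due factor ä_{x:5} = sum_{k=0}^{4} k_p_x * v^k = 4.227964
APV(future premiums) = 3048 * 4.227964 = 12886.8347
V = 11665.0448 - 12886.8347
= -1221.7899


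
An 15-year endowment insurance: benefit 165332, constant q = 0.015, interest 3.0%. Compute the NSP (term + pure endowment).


Term component = 26912.5079
Pure endowment = 15_p_x * v^15 * benefit = 0.797156 * 0.641862 * 165332 = 84594.4763
NSP = 111506.9842


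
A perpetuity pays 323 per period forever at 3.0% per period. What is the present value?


PV = PMT / i
= 323 / 0.03
= 10766.6667


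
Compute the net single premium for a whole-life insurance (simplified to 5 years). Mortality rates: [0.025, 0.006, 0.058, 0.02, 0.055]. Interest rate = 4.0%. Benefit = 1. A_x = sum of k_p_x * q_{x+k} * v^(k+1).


v = 0.961538
Year 0: k_p_x=1.0, q=0.025, term=0.024038
Year 1: k_p_x=0.975, q=0.006, term=0.005409
Year 2: k_p_x=0.96915, q=0.058, term=0.049971
Year 3: k_p_x=0.912939, q=0.02, term=0.015608
Year 4: k_p_x=0.894681, q=0.055, term=0.040445
A_x = 0.1355


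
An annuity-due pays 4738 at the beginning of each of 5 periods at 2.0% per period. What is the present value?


PV_due = PMT * (1-(1+i)^(-n))/i * (1+i)
PV_immediate = 22332.3712
PV_due = 22332.3712 * 1.02
= 22779.0186


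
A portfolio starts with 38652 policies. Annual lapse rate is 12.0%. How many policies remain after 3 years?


remaining = initial * (1 - lapse)^years
= 38652 * (1 - 0.12)^3
= 38652 * 0.681472
= 26340.2557


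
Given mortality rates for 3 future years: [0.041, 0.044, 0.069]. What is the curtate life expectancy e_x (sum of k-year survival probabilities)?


e_x = sum_{k=1}^{n} k_p_x
k_p_x values:
  1_p_x = 0.959
  2_p_x = 0.916804
  3_p_x = 0.853545
e_x = 2.7293


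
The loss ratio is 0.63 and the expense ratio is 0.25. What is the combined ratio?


Combined ratio = loss ratio + expense ratio
= 0.63 + 0.25
= 0.88


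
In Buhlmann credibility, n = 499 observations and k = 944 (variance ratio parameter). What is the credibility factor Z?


Z = n / (n + k)
= 499 / (499 + 944)
= 499 / 1443
= 0.3458


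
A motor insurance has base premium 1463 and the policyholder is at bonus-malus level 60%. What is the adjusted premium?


adjusted = base * BM_level / 100
= 1463 * 60 / 100
= 1463 * 0.6
= 877.8


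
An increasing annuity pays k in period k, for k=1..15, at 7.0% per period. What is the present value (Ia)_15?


(Ia)_n = sum_{k=1}^{n} k * v^k, v = 1/(1+i)
v = 0.934579
Sum computed term by term:
(Ia)_15 = 61.554


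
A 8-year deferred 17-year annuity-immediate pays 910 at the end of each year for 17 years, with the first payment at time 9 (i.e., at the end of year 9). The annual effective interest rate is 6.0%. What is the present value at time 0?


PV at time 8 of the 17-year annuity-immediate:
a_n = 910 * (1-(1+0.06)^(-17))/0.06 = 9534.3063
Discount back 8 years to time 0:
PV = 9534.3063 * (1+0.06)^(-8)
= 9534.3063 * 0.627412
= 5981.9417


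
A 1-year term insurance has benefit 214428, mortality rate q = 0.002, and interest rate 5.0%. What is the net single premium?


NSP = benefit * q * v
v = 1/(1+i) = 0.952381
NSP = 214428 * 0.002 * 0.952381
= 408.4343


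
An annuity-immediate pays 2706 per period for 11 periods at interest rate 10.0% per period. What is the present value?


PV = PMT * (1 - (1+i)^(-n)) / i
= 2706 * (1 - (1+0.1)^(-11)) / 0.1
= 2706 * (1 - 0.350494) / 0.1
= 2706 * 6.495061
= 17575.6351


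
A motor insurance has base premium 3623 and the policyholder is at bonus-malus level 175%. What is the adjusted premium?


adjusted = base * BM_level / 100
= 3623 * 175 / 100
= 3623 * 1.75
= 6340.25


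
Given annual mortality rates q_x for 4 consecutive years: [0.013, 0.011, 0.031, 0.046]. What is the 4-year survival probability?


p_k = 1 - q_k for each year
Survival = product of (1 - q_k)
= 0.987 * 0.989 * 0.969 * 0.954
= 0.9024


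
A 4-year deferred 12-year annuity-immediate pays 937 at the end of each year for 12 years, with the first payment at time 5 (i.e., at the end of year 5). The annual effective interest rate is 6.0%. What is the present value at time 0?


PV at time 4 of the 12-year annuity-immediate:
a_n = 937 * (1-(1+0.06)^(-12))/0.06 = 7855.6618
Discount back 4 years to time 0:
PV = 7855.6618 * (1+0.06)^(-4)
= 7855.6618 * 0.792094
= 6222.4199


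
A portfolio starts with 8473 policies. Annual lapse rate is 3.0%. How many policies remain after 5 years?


remaining = initial * (1 - lapse)^years
= 8473 * (1 - 0.03)^5
= 8473 * 0.858734
= 7276.0534


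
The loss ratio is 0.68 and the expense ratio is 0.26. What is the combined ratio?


Combined ratio = loss ratio + expense ratio
= 0.68 + 0.26
= 0.94


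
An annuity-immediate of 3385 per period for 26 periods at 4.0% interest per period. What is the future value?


FV = PMT * ((1+i)^n - 1) / i
= 3385 * ((1.04)^26 - 1) / 0.04
= 3385 * (2.77247 - 1) / 0.04
= 149995.2555


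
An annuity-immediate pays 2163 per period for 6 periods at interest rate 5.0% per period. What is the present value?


PV = PMT * (1 - (1+i)^(-n)) / i
= 2163 * (1 - (1+0.05)^(-6)) / 0.05
= 2163 * (1 - 0.746215) / 0.05
= 2163 * 5.075692
= 10978.7219


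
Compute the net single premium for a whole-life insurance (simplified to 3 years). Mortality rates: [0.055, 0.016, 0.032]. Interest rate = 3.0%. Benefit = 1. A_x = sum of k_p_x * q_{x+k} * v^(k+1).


v = 0.970874
Year 0: k_p_x=1.0, q=0.055, term=0.053398
Year 1: k_p_x=0.945, q=0.016, term=0.014252
Year 2: k_p_x=0.92988, q=0.032, term=0.027231
A_x = 0.0949


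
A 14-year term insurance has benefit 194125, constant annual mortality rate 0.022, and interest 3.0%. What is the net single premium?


NSP = benefit * sum_{k=0}^{n-1} k_p_x * q * v^(k+1)
With constant q=0.022, v=0.970874
Sum = 0.218224
NSP = 194125 * 0.218224
= 42362.7346


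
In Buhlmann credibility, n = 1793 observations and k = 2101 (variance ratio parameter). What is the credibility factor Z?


Z = n / (n + k)
= 1793 / (1793 + 2101)
= 1793 / 3894
= 0.4605


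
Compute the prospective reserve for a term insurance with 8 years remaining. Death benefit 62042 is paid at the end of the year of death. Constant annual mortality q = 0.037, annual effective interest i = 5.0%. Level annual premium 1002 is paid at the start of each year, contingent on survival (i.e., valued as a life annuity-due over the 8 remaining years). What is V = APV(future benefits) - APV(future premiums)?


v = 1/(1+i) = 0.952381
APV(future benefits) per unit = sum_{k=0}^{7} k_p_x * q * v^(k+1) = 0.212386
APV(future benefits) = 62042 * 0.212386 = 13176.8538
Life annuity-due factor ä_{x:8} = sum_{k=0}^{7} k_p_x * v^k = 6.027171
APV(future premiums) = 1002 * 6.027171 = 6039.2253
V = 13176.8538 - 6039.2253
= 7137.6285
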